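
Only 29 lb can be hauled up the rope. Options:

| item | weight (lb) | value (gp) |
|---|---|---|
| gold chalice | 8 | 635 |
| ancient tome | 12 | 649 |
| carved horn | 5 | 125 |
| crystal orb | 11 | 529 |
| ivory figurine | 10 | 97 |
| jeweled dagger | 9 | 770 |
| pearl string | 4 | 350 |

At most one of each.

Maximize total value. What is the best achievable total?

2054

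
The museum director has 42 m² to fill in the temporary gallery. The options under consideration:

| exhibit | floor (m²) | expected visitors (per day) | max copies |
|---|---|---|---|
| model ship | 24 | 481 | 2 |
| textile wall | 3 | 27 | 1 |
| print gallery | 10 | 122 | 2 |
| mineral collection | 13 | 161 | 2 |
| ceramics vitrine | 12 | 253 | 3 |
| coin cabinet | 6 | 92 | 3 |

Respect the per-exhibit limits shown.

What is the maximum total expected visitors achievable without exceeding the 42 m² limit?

851

Density check — ceramics vitrine 21.08, model ship 20.04, coin cabinet 15.33 are the best per m².
The ratio ordering already packs tightly: 3×ceramics vitrine + coin cabinet, 42 m², 851.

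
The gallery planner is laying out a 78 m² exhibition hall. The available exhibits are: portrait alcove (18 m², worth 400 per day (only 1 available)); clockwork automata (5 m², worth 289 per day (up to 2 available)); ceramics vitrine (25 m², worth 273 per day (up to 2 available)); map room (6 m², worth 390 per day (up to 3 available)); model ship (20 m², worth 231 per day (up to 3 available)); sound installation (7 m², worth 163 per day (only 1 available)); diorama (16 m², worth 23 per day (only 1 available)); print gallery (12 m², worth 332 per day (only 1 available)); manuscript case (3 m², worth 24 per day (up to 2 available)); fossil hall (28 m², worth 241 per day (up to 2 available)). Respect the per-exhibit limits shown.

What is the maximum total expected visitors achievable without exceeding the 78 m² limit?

By expected visitors per m²: map room 65.00, clockwork automata 57.80, print gallery 27.67, sound installation 23.29 lead.
A density-first pass picks portrait alcove + 2×clockwork automata + 3×map room + sound installation + print gallery + 2×manuscript case — 2691 at 71 m².
Replace sound installation and 2×manuscript case with model ship: the trade gains 20 net, giving 2711 at 78 m².
That's the maximum — no swap from here does better than 2711.

2711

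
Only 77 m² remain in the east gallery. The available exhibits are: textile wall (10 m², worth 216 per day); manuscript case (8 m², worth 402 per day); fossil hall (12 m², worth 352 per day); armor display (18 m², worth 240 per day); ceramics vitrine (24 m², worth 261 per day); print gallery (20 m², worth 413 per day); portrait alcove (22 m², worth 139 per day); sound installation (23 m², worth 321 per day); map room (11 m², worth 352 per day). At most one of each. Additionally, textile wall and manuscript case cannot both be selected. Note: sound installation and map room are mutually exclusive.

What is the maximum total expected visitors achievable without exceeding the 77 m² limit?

Taking manuscript case + fossil hall + ceramics vitrine + print gallery + map room: 75 m² used, 1780 in expected visitors.
The closest alternative, manuscript case + fossil hall + armor display + print gallery + map room, reaches only 1759.

1780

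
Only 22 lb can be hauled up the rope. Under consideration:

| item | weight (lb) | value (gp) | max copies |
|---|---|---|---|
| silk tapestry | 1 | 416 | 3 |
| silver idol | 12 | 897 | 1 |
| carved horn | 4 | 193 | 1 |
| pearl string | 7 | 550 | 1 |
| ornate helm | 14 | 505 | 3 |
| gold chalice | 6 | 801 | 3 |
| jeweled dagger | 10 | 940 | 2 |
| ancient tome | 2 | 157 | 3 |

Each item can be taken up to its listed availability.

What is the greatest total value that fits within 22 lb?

The ratio ordering already packs tightly: 3×silk tapestry + 3×gold chalice, 21 lb, 3651.
Every other selection either busts 22 lb or exceeds an availability limit or fails to beat 3651.

3651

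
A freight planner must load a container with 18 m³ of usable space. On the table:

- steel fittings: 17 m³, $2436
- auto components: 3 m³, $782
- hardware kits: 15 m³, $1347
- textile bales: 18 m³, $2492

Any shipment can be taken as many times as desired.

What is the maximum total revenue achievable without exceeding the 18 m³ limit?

4692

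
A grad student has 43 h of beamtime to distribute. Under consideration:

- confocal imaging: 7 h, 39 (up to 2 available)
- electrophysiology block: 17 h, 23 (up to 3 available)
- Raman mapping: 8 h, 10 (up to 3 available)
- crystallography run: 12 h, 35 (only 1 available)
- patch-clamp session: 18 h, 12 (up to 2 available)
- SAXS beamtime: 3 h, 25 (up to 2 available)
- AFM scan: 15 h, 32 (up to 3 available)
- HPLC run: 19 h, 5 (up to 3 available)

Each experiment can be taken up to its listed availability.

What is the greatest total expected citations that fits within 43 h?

173

Density check — SAXS beamtime 8.33, confocal imaging 5.57, crystallography run 2.92 are the best per h.
2×confocal imaging + Raman mapping + crystallography run + 2×SAXS beamtime uses 40 of the 43 h and totals 173.
The spare 3 h is too small for any remaining experiment, and no exchange beats 173.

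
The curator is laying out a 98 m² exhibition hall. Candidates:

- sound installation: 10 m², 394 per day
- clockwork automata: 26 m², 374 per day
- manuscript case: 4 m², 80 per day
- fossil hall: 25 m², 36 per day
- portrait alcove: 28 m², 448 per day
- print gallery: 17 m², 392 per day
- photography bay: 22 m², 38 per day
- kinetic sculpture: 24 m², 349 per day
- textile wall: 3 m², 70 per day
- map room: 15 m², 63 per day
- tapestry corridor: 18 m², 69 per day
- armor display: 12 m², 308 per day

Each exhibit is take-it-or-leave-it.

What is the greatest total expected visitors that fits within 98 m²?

Taking sound installation + manuscript case + portrait alcove + print gallery + kinetic sculpture + textile wall + armor display: 98 m² used, 2041 in expected visitors.
That's the maximum — no swap from here does better than 2041.

2041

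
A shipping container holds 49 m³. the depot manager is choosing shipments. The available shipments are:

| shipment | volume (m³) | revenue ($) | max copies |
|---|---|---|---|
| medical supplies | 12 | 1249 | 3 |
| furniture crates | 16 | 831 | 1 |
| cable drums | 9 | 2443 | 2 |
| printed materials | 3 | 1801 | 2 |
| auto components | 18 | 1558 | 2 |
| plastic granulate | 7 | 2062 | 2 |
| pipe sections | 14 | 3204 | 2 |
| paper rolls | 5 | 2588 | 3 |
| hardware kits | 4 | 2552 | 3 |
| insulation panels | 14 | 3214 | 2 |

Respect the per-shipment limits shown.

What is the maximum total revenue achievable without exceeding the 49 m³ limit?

Ranking by ratio (revenue/m³): hardware kits 638.00, printed materials 600.33, paper rolls 517.60.
The ratio heuristic lands on 2×printed materials + 2×plastic granulate + 3×paper rolls + 3×hardware kits (23146) but leaves 2 m³ idle.
Replace plastic granulate with cable drums: the trade gains 381 net, giving 23527 at 49 m³.
No other feasible combination exceeds 23527.

23527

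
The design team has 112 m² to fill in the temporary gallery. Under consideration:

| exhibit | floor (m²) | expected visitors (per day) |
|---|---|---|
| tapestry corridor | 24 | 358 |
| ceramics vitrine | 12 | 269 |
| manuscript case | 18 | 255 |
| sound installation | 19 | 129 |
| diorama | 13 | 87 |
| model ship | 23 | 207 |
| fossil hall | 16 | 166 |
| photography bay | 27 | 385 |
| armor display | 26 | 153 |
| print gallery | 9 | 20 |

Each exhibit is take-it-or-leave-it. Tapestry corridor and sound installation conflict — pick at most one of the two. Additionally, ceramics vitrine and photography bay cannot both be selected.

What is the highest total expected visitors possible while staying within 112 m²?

1371

Taking tapestry corridor + manuscript case + model ship + fossil hall + photography bay: 108 m² used, 1371 in expected visitors.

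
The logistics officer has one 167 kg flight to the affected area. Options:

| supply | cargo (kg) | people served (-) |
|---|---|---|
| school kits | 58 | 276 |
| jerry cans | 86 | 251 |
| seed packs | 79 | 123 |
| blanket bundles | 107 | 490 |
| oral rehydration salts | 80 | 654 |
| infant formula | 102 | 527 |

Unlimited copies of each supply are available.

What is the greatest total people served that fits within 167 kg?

1308

Taking 2×oral rehydration salts: 160 kg used, 1308 in people served.
The spare 7 kg is too small for any remaining supply, and no exchange beats 1308.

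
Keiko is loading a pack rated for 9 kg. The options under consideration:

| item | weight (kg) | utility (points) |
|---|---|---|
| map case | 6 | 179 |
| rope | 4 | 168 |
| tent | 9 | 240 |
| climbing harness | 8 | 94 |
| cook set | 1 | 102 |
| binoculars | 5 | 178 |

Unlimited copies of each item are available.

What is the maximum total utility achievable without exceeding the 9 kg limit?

Ranking by ratio (utility/kg): cook set 102.00, rope 42.00, binoculars 35.60.
9×cook set uses 9 of the 9 kg and totals 918.

918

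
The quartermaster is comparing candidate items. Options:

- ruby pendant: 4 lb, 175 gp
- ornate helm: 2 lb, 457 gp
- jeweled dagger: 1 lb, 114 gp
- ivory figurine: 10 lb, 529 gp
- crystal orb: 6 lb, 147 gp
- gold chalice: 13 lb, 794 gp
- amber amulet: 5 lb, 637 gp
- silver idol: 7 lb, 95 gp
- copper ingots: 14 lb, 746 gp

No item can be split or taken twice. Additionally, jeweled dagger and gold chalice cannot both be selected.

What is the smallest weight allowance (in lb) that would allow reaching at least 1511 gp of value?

Look for the lowest-weight combination reaching 1511.
ornate helm + ivory figurine + amber amulet reaches 1623 using 17 lb.
No combination under 17 lb hits 1511.

17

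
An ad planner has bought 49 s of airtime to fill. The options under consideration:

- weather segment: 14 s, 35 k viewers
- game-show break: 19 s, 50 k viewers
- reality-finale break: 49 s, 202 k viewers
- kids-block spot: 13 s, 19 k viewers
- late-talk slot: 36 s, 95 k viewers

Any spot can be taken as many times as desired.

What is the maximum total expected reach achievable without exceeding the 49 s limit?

202

Best packing: reality-finale break — 49 s, 202 total.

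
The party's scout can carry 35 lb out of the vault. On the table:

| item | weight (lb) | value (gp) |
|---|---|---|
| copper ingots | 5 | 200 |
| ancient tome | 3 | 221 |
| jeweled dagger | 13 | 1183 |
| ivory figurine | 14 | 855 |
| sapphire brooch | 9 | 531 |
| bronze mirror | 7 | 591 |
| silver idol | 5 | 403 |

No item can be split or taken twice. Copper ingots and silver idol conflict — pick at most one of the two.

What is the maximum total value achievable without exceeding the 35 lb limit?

2708

Density check — jeweled dagger 91.00, bronze mirror 84.43, silver idol 80.60 are the best per lb.
Best packing: jeweled dagger + sapphire brooch + bronze mirror + silver idol — 34 lb, 2708 total.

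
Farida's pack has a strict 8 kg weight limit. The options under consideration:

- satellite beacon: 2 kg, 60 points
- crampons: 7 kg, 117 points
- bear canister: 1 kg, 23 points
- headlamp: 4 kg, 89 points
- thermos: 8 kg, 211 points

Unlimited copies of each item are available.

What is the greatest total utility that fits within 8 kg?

240

Taking 4×satellite beacon: 8 kg used, 240 in utility.
That's the maximum — no swap from here does better than 240.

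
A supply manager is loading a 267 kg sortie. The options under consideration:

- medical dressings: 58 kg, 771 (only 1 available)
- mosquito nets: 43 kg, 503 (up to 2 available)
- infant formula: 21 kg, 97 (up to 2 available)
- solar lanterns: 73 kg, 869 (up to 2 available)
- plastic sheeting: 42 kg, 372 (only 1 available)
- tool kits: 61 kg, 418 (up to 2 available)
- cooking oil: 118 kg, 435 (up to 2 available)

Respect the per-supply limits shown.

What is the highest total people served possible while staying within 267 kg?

A density-first pass picks medical dressings + mosquito nets + 2×solar lanterns — 3012 at 247 kg.
Replace solar lanterns with mosquito nets + plastic sheeting: the trade gains 6 net, giving 3018 at 259 kg.
No other feasible combination exceeds 3018.

3018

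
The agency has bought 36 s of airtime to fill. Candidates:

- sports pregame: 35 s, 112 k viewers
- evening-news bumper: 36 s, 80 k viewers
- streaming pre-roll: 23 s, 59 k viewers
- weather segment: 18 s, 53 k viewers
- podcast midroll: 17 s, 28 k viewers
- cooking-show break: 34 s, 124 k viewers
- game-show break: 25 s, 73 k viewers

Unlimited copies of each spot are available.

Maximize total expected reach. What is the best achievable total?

Ranking by ratio (expected reach/s): cooking-show break 3.65, sports pregame 3.20, weather segment 2.94.
Cooking-show break uses 34 of the 36 s and totals 124.
That's the maximum — no swap from here does better than 124.

124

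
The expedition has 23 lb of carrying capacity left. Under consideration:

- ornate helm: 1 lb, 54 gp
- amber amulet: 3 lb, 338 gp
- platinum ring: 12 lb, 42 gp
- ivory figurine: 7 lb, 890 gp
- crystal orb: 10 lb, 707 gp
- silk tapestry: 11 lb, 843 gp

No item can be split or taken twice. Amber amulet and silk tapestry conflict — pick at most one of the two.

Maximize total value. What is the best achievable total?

1989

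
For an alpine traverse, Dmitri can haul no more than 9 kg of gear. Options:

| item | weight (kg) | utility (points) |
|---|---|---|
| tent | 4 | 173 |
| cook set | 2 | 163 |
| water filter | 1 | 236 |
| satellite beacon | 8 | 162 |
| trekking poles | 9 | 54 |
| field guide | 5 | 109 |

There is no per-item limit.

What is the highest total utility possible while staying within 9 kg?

2124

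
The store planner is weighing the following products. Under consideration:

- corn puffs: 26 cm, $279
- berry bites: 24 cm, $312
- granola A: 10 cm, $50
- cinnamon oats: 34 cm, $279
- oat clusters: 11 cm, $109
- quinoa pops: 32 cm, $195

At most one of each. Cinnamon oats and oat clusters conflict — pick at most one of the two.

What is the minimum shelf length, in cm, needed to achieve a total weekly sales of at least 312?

Need the lightest bundle worth ≥ 312.
berry bites: 312 weekly sales at 24 cm.
Below 24 cm the best achievable stays under 312.

24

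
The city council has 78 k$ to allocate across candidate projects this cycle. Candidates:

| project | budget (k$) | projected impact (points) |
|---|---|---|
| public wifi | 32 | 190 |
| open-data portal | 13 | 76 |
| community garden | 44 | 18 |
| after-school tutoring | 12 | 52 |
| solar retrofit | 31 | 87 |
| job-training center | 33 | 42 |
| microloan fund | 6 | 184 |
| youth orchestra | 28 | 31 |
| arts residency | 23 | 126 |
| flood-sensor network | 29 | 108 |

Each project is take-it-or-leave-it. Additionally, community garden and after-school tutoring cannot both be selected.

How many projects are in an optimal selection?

Best achievable projected impact is 576.
One optimal bundle: public wifi + open-data portal + microloan fund + arts residency (74 k$).
Any selection reaching 576 contains exactly 4 projects.

4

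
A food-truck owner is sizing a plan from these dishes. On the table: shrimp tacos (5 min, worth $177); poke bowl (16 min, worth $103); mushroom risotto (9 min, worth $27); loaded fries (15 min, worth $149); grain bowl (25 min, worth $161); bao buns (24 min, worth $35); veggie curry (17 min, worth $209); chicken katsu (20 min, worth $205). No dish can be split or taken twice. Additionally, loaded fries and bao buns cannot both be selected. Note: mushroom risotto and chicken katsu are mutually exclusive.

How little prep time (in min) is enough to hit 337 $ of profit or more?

Minimise min subject to total profit ≥ 337.
shrimp tacos + veggie curry: 386 profit at 22 min.
No combination under 22 min hits 337.

22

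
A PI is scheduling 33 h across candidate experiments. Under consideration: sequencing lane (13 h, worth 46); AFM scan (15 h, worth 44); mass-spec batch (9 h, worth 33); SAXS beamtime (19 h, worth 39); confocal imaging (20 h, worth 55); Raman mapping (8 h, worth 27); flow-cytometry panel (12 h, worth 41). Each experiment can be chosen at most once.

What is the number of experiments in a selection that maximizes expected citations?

3

The maximum expected citations within 33 h is 114.
For example sequencing lane + Raman mapping + flow-cytometry panel achieves it, using 33 h.
Every optimal selection uses 3 experiments.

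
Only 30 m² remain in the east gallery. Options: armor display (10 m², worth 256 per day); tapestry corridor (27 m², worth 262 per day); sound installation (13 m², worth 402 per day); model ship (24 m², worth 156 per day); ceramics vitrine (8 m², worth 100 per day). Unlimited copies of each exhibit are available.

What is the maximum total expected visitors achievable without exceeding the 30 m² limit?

804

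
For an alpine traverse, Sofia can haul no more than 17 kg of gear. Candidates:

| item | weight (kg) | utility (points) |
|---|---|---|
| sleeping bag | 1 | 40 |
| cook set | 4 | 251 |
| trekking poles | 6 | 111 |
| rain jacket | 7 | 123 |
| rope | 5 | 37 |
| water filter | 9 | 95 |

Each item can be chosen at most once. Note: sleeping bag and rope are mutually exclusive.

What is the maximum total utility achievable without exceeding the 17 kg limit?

485

Ranking by ratio (utility/kg): cook set 62.75, sleeping bag 40.00, trekking poles 18.50.
Best packing: cook set + trekking poles + rain jacket — 17 kg, 485 total.
An exhaustive check of the 64 subsets confirms 485.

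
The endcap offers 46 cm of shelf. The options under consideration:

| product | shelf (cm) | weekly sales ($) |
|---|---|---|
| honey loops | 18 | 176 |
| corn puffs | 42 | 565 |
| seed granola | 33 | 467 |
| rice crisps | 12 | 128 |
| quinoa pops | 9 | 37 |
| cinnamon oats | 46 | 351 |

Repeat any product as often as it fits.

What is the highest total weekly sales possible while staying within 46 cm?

595

Seed granola + rice crisps uses 45 of the 46 cm and totals 595.
The spare 1 cm is too small for any remaining product, and no exchange beats 595.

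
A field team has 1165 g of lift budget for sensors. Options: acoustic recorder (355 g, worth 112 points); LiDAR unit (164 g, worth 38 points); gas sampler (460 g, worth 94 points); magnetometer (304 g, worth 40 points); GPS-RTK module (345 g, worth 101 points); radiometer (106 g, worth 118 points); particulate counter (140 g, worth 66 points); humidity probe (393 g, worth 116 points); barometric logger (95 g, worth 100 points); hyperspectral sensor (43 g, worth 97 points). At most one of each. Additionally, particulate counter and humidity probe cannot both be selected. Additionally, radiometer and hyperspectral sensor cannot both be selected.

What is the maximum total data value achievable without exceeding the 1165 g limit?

Density check — hyperspectral sensor 2.26, radiometer 1.11, barometric logger 1.05 are the best per g.
Taking acoustic recorder + LiDAR unit + GPS-RTK module + particulate counter + barometric logger + hyperspectral sensor: 1142 g used, 514 in data value.

514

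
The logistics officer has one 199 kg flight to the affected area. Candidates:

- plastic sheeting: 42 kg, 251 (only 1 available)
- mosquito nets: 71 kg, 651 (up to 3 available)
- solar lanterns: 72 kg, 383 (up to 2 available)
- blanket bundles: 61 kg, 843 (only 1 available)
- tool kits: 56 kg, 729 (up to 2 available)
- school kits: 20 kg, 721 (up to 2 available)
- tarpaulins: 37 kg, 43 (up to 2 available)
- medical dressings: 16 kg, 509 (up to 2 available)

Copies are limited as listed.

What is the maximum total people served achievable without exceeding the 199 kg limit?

4032

The ratio ordering already packs tightly: blanket bundles + tool kits + 2×school kits + 2×medical dressings, 189 kg, 4032.
No other feasible combination exceeds 4032.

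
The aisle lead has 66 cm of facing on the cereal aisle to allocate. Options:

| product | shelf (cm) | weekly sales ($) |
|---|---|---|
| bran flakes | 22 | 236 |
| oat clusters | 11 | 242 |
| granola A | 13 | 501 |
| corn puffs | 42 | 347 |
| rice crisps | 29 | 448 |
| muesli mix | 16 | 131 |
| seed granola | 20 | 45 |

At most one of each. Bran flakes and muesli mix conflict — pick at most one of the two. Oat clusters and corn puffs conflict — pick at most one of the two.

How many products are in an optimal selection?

3

Best achievable weekly sales is 1191.
One optimal bundle: oat clusters + granola A + rice crisps (53 cm).
Any selection reaching 1191 contains exactly 3 products.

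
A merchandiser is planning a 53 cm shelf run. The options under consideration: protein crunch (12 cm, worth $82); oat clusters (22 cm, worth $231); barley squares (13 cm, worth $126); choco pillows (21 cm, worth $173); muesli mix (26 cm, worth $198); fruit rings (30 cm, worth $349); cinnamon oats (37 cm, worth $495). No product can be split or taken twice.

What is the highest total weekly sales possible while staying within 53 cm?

621

The ratio ordering already packs tightly: barley squares + cinnamon oats, 50 cm, 621.
No other feasible combination exceeds 621.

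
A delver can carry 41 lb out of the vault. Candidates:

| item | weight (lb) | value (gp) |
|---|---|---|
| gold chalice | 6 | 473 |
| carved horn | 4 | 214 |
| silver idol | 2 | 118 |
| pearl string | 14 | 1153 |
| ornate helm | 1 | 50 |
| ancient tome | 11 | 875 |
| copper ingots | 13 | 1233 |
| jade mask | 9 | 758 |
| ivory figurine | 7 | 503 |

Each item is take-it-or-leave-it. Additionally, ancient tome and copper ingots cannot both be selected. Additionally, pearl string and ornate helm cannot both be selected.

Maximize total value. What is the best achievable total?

3362

Best packing: gold chalice + pearl string + copper ingots + ivory figurine — 40 lb, 3362 total.
That's the maximum — no feasible swap from here does better than 3362.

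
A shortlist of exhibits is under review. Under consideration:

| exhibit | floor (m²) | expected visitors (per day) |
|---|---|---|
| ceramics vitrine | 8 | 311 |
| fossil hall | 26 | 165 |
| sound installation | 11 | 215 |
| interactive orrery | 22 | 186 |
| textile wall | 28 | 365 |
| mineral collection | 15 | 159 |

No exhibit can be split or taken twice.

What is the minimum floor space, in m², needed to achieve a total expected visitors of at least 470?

19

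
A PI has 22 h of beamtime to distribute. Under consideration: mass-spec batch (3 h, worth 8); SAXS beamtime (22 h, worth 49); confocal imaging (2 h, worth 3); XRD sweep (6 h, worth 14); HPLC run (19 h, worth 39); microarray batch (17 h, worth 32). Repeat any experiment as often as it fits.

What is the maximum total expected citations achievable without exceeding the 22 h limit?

56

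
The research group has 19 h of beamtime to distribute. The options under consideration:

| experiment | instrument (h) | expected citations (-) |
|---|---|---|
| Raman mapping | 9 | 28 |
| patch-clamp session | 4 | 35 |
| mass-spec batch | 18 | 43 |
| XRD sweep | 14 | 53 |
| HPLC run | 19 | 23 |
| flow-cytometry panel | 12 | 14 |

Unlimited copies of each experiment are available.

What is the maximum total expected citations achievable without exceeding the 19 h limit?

140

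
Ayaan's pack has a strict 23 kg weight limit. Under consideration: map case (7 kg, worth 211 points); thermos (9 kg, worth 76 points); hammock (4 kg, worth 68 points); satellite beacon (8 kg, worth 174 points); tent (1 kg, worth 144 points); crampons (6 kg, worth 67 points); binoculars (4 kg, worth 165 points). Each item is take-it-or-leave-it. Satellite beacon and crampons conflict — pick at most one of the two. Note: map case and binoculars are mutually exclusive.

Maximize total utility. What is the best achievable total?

597

Taking map case + hammock + satellite beacon + tent: 20 kg used, 597 in utility.
The closest alternative, thermos + satellite beacon + tent + binoculars, reaches only 559.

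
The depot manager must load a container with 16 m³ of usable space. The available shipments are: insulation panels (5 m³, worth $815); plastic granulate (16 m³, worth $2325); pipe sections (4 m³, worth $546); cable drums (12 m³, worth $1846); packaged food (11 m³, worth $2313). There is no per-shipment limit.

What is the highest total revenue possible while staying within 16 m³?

Density check — packaged food 210.27, insulation panels 163.00, cable drums 153.83, plastic granulate 145.31 are the best per m³.
Taking insulation panels + packaged food: 16 m³ used, 3128 in revenue.
That's the maximum — no swap from here does better than 3128.

3128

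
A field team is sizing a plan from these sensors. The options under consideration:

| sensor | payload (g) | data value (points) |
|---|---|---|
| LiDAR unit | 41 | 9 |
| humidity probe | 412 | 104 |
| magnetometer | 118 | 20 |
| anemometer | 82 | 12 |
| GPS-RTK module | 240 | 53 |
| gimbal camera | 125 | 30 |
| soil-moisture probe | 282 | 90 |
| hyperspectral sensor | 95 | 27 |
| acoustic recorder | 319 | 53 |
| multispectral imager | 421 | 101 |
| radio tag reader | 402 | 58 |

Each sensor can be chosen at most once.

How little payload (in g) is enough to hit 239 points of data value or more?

907

Minimise g subject to total data value ≥ 239.
Taking humidity probe + magnetometer + soil-moisture probe + hyperspectral sensor gives 241 (≥ 239) for 907 g.
No combination under 907 g hits 239.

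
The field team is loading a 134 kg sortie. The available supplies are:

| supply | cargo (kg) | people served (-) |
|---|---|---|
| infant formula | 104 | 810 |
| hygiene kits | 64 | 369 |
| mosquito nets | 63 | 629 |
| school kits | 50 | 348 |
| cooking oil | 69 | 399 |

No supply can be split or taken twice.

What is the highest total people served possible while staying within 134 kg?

By people served per kg: mosquito nets 9.98, infant formula 7.79, school kits 6.96 lead.
Filling by ratio: mosquito nets + school kits for 977, with 21 kg left unused.
The 50 kg tied up in school kits is better spent on cooking oil — total rises to 1028 (132 kg).
Runner-up hygiene kits + mosquito nets tops out at 998.

1028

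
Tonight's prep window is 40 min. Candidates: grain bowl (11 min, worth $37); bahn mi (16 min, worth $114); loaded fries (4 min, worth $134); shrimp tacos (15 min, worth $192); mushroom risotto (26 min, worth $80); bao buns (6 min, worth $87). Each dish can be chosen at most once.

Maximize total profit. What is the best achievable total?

Taking grain bowl + loaded fries + shrimp tacos + bao buns: 36 min used, 450 in profit.
That's the maximum — no swap from here does better than 450.

450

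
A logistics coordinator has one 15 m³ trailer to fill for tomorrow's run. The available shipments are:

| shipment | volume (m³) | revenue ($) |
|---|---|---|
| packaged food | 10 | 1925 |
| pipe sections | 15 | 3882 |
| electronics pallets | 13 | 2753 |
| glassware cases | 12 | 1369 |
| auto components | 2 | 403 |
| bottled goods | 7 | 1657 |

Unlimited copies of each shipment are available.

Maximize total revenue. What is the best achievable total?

3882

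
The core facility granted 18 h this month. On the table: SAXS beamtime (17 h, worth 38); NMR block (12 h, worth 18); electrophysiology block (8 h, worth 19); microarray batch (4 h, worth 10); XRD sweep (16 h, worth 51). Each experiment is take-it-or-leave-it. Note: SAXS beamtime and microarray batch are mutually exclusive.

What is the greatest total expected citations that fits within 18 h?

51

XRD sweep uses 16 of the 18 h and totals 51.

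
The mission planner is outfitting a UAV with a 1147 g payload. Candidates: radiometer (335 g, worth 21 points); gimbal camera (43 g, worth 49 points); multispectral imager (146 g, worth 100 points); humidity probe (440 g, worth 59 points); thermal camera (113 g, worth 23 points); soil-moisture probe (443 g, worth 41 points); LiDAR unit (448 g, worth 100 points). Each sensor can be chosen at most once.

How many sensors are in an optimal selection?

4

Optimal total is 308.
For example gimbal camera + multispectral imager + humidity probe + LiDAR unit achieves it, using 1077 g.
All optima have 4 sensors.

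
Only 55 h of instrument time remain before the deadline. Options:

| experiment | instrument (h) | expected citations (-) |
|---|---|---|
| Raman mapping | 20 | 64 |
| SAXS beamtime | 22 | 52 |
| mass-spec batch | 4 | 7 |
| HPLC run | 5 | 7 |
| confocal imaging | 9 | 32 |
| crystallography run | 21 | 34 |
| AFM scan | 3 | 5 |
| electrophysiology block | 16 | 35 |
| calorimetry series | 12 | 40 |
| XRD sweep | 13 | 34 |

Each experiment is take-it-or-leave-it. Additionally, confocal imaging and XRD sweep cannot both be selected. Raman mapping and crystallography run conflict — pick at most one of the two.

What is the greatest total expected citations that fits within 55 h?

156

Density check — confocal imaging 3.56, calorimetry series 3.33, Raman mapping 3.20 are the best per h.
Raman mapping + SAXS beamtime + calorimetry series uses 54 of the 55 h and totals 156.
Runner-up Raman mapping + SAXS beamtime + mass-spec batch + confocal imaging tops out at 155.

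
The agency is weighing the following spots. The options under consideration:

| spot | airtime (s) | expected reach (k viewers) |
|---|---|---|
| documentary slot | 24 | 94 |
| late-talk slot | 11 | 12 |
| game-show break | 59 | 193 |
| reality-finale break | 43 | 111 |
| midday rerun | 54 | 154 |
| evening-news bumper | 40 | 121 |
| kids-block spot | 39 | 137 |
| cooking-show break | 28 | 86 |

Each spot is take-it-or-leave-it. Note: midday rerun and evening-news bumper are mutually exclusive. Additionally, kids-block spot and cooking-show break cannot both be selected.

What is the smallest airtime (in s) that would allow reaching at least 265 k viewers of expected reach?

83

Need the lightest bundle worth ≥ 265.
documentary slot + game-show break reaches 287 using 83 s.
No combination under 83 s hits 265.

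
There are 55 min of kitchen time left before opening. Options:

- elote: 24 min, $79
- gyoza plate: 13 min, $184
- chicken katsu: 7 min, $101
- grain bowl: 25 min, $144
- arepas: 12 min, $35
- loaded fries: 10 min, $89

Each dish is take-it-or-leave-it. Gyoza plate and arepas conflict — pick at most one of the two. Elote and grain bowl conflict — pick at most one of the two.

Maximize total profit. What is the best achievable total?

Gyoza plate + chicken katsu + grain bowl + loaded fries uses 55 of the 55 min and totals 518.

518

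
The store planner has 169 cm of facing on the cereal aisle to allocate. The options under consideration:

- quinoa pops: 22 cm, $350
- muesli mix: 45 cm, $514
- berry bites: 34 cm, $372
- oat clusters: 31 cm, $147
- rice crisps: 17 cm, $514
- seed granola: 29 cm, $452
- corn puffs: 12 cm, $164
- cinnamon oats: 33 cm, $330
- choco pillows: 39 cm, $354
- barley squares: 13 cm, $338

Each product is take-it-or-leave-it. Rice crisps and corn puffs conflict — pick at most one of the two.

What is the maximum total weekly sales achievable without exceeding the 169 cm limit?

By weekly sales per cm: rice crisps 30.24, barley squares 26.00, quinoa pops 15.91 lead.
Taking quinoa pops + muesli mix + berry bites + rice crisps + seed granola + barley squares: 160 cm used, 2540 in weekly sales.
Nothing else feasible within 169 cm beats 2540.

2540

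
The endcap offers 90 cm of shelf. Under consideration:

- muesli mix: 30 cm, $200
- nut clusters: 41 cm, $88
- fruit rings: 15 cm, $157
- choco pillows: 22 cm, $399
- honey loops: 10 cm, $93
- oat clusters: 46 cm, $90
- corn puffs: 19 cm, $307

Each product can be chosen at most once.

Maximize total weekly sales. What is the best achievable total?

1063

Density check — choco pillows 18.14, corn puffs 16.16, fruit rings 10.47 are the best per cm.
The ratio heuristic lands on fruit rings + choco pillows + honey loops + corn puffs (956) but leaves 24 cm idle.
The 10 cm tied up in honey loops is better spent on muesli mix — total rises to 1063 (86 cm).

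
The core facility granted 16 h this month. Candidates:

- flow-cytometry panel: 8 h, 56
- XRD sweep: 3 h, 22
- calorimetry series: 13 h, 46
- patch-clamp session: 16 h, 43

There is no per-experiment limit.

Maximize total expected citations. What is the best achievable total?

112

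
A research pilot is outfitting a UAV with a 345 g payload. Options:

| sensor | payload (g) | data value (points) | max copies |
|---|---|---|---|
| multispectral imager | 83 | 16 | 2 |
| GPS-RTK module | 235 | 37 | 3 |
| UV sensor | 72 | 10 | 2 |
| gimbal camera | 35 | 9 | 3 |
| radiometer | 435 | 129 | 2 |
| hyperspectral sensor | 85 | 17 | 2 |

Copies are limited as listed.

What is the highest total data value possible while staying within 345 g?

70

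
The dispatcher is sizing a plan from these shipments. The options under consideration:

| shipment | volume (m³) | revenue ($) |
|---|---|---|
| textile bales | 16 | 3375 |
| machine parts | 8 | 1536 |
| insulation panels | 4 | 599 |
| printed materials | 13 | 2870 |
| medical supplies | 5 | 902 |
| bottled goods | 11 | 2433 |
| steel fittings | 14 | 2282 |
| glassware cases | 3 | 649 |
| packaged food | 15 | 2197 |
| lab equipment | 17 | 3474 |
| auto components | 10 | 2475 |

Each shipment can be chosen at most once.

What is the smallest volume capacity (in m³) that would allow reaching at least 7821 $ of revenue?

Look for the lowest-volume combination reaching 7821.
textile bales + bottled goods + auto components: 8283 revenue at 37 m³.
Any bundle with less than 37 m³ falls short of 7821.

37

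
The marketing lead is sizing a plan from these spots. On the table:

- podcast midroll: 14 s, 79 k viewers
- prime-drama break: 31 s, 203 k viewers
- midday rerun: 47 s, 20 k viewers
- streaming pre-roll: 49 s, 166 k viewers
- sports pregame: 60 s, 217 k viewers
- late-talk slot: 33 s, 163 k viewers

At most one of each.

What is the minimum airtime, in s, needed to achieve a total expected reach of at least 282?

Need the lightest bundle worth ≥ 282.
podcast midroll + prime-drama break reaches 282 using 45 s.
No combination under 45 s hits 282.

45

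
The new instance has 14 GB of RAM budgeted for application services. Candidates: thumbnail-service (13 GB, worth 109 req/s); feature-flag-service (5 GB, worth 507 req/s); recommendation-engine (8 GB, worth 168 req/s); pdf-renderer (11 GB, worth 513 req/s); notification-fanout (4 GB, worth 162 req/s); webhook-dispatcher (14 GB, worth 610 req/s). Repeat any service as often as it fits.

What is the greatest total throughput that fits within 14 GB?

1176

The ratio ordering already packs tightly: 2×feature-flag-service + notification-fanout, 14 GB, 1176.
No other feasible combination exceeds 1176.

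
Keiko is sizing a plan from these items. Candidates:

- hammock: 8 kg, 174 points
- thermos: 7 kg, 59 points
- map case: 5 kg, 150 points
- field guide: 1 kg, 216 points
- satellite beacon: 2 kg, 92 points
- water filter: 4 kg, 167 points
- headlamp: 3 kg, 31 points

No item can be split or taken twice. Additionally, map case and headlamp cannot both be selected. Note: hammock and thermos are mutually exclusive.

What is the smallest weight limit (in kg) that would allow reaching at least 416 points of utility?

7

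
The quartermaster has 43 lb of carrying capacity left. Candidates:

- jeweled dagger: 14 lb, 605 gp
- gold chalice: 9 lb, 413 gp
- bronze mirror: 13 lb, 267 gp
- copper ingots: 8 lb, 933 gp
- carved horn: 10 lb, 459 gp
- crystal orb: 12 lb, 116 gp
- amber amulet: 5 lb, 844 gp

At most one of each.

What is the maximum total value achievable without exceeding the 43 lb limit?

2841

Density check — amber amulet 168.80, copper ingots 116.62, carved horn 45.90, gold chalice 45.89 are the best per lb.
Taking the top-ratio items first gives gold chalice + copper ingots + carved horn + amber amulet for 2649 (32 lb).
Replace gold chalice with jeweled dagger: the trade gains 192 net, giving 2841 at 37 lb.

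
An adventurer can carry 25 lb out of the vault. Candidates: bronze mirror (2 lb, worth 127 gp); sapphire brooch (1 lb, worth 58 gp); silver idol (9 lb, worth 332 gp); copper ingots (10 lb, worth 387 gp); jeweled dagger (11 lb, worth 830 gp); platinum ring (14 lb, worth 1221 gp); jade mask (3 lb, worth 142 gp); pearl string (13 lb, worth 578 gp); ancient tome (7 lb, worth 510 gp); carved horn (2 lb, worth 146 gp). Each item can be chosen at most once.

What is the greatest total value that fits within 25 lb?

2051

Best packing: jeweled dagger + platinum ring — 25 lb, 2051 total.
That's the maximum — no swap from here does better than 2051.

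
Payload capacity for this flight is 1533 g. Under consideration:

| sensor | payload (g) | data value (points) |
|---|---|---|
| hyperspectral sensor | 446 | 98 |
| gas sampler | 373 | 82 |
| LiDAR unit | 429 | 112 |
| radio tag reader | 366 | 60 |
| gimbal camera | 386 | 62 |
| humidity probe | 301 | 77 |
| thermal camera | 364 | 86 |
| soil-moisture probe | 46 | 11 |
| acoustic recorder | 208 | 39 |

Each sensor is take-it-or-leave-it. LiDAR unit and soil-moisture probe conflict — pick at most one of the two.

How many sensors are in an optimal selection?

Optimal total is 357.
gas sampler + LiDAR unit + humidity probe + thermal camera hits 357 at 1467 g.
Any selection reaching 357 contains exactly 4 sensors.

4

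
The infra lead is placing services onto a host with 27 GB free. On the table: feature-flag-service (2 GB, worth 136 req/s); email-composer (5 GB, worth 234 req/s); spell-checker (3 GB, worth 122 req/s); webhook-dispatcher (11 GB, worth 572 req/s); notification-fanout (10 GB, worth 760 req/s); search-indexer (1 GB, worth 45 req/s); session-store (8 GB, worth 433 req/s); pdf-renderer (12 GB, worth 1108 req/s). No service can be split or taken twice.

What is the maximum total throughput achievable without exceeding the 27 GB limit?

Ranking by ratio (throughput/GB): pdf-renderer 92.33, notification-fanout 76.00, feature-flag-service 68.00, session-store 54.12.
Taking the top-ratio services first gives feature-flag-service + notification-fanout + search-indexer + pdf-renderer for 2049 (25 GB).
Dropping search-indexer frees 1 GB; slotting in spell-checker (3 GB) lifts the total to 2126 at 27 GB.

2126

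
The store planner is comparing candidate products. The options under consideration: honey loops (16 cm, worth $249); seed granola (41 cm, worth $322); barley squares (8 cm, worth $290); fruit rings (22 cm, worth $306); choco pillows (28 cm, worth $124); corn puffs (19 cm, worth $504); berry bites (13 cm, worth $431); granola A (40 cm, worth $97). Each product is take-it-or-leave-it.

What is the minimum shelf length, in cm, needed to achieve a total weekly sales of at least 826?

Minimise cm subject to total weekly sales ≥ 826.
Taking corn puffs + berry bites gives 935 (≥ 826) for 32 cm.
No combination under 32 cm hits 826.

32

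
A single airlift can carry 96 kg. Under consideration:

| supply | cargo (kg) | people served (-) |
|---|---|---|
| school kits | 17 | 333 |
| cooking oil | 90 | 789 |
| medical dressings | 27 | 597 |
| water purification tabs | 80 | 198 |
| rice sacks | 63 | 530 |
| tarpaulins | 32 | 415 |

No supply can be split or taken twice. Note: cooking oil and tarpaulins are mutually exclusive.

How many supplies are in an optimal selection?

Optimal total is 1345.
For example school kits + medical dressings + tarpaulins achieves it, using 76 kg.
Any selection reaching 1345 contains exactly 3 supplies.

3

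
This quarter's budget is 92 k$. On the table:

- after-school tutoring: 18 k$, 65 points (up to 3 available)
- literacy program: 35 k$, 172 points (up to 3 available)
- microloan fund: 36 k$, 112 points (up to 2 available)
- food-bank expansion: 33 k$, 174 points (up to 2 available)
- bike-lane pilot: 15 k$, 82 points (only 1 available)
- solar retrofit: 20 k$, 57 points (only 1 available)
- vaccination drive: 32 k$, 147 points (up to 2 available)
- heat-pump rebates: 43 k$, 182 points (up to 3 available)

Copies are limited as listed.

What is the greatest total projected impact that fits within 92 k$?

A density-first pass picks 2×food-bank expansion + bike-lane pilot — 430 at 81 k$.
Dropping food-bank expansion frees 33 k$; slotting in heat-pump rebates (43 k$) lifts the total to 438 at 91 k$.

438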